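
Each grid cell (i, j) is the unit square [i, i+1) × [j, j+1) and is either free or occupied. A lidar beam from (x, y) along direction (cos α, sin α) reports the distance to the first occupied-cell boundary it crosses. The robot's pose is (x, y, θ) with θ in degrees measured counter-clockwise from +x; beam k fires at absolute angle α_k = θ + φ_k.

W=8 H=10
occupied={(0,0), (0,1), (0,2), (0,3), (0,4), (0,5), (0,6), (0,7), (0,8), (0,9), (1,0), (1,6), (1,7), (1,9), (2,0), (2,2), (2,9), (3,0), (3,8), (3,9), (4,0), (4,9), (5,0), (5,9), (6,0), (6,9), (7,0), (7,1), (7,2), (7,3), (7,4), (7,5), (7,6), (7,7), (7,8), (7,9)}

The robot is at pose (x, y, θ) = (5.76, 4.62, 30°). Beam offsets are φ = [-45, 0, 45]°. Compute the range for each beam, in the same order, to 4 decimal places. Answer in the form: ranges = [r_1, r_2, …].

ranges = [1.2837, 1.4318, 4.5345]

beam 1: φ=-45°, α=345°
  direction (0.9659, -0.2588); cell (5,4); t to first gridline: x 0.2485, y 2.3955 (then +1.0353 / +3.8637)
    (6,4) via x @ 0.2485
    (7,4) via x @ 1.2837  # hit
  → r_1 = 1.2837
beam 2: φ=0°, α=30°
  direction (0.8660, 0.5000); cell (5,4); t to first gridline: x 0.2771, y 0.7600 (then +1.1547 / +2.0000)
    (6,4) via x @ 0.2771
    (6,5) via y @ 0.7600
    (7,5) via x @ 1.4318  # hit
  → r_2 = 1.4318
beam 3: φ=45°, α=75°
  direction (0.2588, 0.9659); cell (5,4); t to first gridline: x 0.9273, y 0.3934 (then +3.8637 / +1.0353)
    (5,5) via y @ 0.3934
    (6,5) via x @ 0.9273
    (6,6) via y @ 1.4287
    (6,7) via y @ 2.4640
    (6,8) via y @ 3.4992
    (6,9) via y @ 4.5345  # hit
  → r_3 = 4.5345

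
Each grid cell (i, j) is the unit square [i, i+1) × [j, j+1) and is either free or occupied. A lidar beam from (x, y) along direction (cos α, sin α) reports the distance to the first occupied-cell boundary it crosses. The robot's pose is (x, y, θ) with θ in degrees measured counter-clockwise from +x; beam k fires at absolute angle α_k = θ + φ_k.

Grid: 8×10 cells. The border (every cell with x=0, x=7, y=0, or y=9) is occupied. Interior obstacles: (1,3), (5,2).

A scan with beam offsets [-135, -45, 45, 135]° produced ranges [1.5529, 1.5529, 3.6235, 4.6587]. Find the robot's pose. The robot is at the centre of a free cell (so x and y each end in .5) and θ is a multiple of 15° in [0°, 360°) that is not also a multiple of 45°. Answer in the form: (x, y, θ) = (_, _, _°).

Enumerate (i+0.5, j+0.5, θ) over the 46 free cells and 16 admissible headings. For each, cast all 4 beams and compare to the given ranges.
  (1.5, 6.5, 120°): beam 1 = 5.6940 ≠ 1.5529 ✗
  (1.5, 6.5, 150°): beam 1 = 5.6940 ≠ 1.5529 ✗
  (6.5, 3.5, 105°): beam 1 = 0.5774 ≠ 1.5529 ✗
  (6.5, 2.5, 75°): beam 1 = 1.0000 ≠ 1.5529 ✗
  …
  (2.5, 7.5, 210°): r_1=1.5529, r_2=1.5529, r_3=3.6235, r_4=4.6587 — all match ✓
Unique over the lattice → pose = (2.5, 7.5, 210°).

(x, y, θ) = (2.5, 7.5, 210°)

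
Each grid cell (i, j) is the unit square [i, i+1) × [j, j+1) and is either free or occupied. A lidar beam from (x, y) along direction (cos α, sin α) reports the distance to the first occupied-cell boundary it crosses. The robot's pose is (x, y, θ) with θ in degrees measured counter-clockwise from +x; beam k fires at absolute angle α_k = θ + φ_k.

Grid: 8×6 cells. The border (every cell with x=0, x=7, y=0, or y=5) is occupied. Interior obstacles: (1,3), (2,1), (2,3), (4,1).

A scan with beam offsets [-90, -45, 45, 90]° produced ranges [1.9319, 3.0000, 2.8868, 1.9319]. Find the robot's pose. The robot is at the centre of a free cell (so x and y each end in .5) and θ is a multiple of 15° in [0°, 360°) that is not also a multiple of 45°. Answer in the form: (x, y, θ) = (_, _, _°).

Candidates: 20 free-cell centres × 16 headings = 320 poses. Raycast each; keep the one whose scan matches to 4 dp.
  (3.5, 2.5, 75°): beam 1 = 3.6235 ≠ 1.9319 ✗
  (6.5, 4.5, 150°): beam 1 = 0.5774 ≠ 1.9319 ✗
  (2.5, 4.5, 15°): beam 1 = 0.5176 ≠ 1.9319 ✗
  …
  (4.5, 4.5, 285°): r_1=1.9319, r_2=3.0000, r_3=2.8868, r_4=1.9319 — all match ✓
No second candidate reproduces the full scan.

(x, y, θ) = (4.5, 4.5, 285°)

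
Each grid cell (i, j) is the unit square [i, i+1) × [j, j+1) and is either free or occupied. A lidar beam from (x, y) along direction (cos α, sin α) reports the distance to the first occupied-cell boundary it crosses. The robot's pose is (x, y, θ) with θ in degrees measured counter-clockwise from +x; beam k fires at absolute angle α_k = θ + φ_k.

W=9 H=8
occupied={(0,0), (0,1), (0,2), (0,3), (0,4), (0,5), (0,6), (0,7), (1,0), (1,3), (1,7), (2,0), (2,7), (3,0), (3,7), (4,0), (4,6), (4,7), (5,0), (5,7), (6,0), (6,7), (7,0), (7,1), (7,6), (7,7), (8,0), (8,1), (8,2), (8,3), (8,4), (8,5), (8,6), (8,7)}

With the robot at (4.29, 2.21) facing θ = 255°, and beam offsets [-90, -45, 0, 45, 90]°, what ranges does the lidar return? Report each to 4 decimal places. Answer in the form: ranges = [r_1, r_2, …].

beam 1: φ=-90°, α=165°
  d=(-0.9659,0.2588)  start (4,2)  tX=0.3002 tY=3.0523  stride 1/|dx|=1.0353 1/|dy|=3.8637
    cross x-line → (3,2), t=0.3002
    cross x-line → (2,2), t=1.3355
    cross x-line → (1,2), t=2.3708
    cross y-line → (1,3), t=3.0523 (wall)
  → r_1 = 3.0523
beam 2: φ=-45°, α=210°
  d=(-0.8660,-0.5000)  start (4,2)  tX=0.3349 tY=0.4200  stride 1/|dx|=1.1547 1/|dy|=2.0000
    cross x-line → (3,2), t=0.3349
    cross y-line → (3,1), t=0.4200
    cross x-line → (2,1), t=1.4896
    cross y-line → (2,0), t=2.4200 (wall)
  → r_2 = 2.4200
beam 3: φ=0°, α=255°
  d=(-0.2588,-0.9659)  start (4,2)  tX=1.1205 tY=0.2174  stride 1/|dx|=3.8637 1/|dy|=1.0353
    cross y-line → (4,1), t=0.2174
    cross x-line → (3,1), t=1.1205
    cross y-line → (3,0), t=1.2527 (wall)
  → r_3 = 1.2527
beam 4: φ=45°, α=300°
  d=(0.5000,-0.8660)  start (4,2)  tX=1.4200 tY=0.2425  stride 1/|dx|=2.0000 1/|dy|=1.1547
    cross y-line → (4,1), t=0.2425
    cross y-line → (4,0), t=1.3972 (wall)
  → r_4 = 1.3972
beam 5: φ=90°, α=345°
  d=(0.9659,-0.2588)  start (4,2)  tX=0.7350 tY=0.8114  stride 1/|dx|=1.0353 1/|dy|=3.8637
    cross x-line → (5,2), t=0.7350
    cross y-line → (5,1), t=0.8114
    cross x-line → (6,1), t=1.7703
    cross x-line → (7,1), t=2.8056 (wall)
  → r_5 = 2.8056

ranges = [3.0523, 2.4200, 1.2527, 1.3972, 2.8056]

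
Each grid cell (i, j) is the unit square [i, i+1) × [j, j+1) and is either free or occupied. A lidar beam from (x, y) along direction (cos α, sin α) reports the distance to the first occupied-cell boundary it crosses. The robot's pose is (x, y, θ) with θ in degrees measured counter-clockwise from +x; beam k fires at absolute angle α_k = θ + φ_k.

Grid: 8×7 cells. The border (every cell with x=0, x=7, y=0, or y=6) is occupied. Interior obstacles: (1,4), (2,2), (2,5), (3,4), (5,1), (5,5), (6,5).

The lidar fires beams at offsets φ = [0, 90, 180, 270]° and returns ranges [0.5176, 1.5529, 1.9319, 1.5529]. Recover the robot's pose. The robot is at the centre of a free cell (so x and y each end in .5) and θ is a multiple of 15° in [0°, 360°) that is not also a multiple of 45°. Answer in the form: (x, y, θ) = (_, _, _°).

(x, y, θ) = (3.5, 2.5, 165°)

The pose lattice has 23·16 = 368 candidates. Test each by forward raycasting.
  (4.5, 3.5, 75°): beam 1 = 1.9319 ≠ 0.5176 ✗
  (3.5, 2.5, 210°): beam 1 = 0.5774 ≠ 0.5176 ✗
  (3.5, 1.5, 330°): beam 1 = 1.0000 ≠ 0.5176 ✗
  (6.5, 3.5, 195°): beam 1 = 3.6235 ≠ 0.5176 ✗
  (6.5, 4.5, 60°): beam 1 = 0.5774 ≠ 0.5176 ✗
  …
  (3.5, 2.5, 165°): r_1=0.5176, r_2=1.5529, r_3=1.9319, r_4=1.5529 — all match ✓
Unique over the lattice → pose = (3.5, 2.5, 165°).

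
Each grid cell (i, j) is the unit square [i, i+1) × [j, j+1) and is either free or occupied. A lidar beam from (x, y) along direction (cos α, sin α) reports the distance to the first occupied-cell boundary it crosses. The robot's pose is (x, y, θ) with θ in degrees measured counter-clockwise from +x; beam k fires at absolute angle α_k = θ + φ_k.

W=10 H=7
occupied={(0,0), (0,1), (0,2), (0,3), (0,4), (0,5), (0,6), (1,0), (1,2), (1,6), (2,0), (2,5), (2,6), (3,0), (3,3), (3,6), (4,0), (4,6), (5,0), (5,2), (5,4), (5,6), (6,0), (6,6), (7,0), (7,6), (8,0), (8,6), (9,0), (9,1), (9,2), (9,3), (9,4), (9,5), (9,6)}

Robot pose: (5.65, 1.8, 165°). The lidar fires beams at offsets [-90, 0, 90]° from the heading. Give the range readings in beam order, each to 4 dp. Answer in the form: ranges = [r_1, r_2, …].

beam 1: φ=-90°, α=75°
  d=(0.2588,0.9659)  start (5,1)  tX=1.3523 tY=0.2071  stride 1/|dx|=3.8637 1/|dy|=1.0353
    cross y-line → (5,2), t=0.2071 (wall)
  → r_1 = 0.2071
beam 2: φ=0°, α=165°
  d=(-0.9659,0.2588)  start (5,1)  tX=0.6729 tY=0.7727  stride 1/|dx|=1.0353 1/|dy|=3.8637
    cross x-line → (4,1), t=0.6729
    cross y-line → (4,2), t=0.7727
    cross x-line → (3,2), t=1.7082
    cross x-line → (2,2), t=2.7435
    cross x-line → (1,2), t=3.7788 (wall)
  → r_2 = 3.7788
beam 3: φ=90°, α=255°
  d=(-0.2588,-0.9659)  start (5,1)  tX=2.5114 tY=0.8282  stride 1/|dx|=3.8637 1/|dy|=1.0353
    cross y-line → (5,0), t=0.8282 (wall)
  → r_3 = 0.8282

ranges = [0.2071, 3.7788, 0.8282]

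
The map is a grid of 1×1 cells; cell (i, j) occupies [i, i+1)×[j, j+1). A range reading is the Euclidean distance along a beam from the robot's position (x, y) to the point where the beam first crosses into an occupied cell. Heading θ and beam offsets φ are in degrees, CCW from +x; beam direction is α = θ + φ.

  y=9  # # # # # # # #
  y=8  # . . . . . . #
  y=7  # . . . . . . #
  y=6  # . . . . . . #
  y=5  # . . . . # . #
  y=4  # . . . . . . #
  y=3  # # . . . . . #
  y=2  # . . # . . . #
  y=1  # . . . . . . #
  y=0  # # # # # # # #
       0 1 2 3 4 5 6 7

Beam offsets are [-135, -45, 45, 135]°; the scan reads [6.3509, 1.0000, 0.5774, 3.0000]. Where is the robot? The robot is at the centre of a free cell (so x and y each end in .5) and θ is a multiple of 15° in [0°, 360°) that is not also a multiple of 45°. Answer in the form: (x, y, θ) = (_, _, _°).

Enumerate (i+0.5, j+0.5, θ) over the 45 free cells and 16 admissible headings. For each, cast all 4 beams and compare to the given ranges.
  (5.5, 2.5, 255°): beam 1 = 7.5056 ≠ 6.3509 ✗
  (2.5, 6.5, 15°): beam 1 = 2.8868 ≠ 6.3509 ✗
  (4.5, 2.5, 60°): beam 1 = 1.5529 ≠ 6.3509 ✗
  (2.5, 3.5, 150°): beam 1 = 4.6587 ≠ 6.3509 ✗
  …
  (1.5, 5.5, 165°): r_1=6.3509, r_2=1.0000, r_3=0.5774, r_4=3.0000 — all match ✓
Unique over the lattice → pose = (1.5, 5.5, 165°).

(x, y, θ) = (1.5, 5.5, 165°)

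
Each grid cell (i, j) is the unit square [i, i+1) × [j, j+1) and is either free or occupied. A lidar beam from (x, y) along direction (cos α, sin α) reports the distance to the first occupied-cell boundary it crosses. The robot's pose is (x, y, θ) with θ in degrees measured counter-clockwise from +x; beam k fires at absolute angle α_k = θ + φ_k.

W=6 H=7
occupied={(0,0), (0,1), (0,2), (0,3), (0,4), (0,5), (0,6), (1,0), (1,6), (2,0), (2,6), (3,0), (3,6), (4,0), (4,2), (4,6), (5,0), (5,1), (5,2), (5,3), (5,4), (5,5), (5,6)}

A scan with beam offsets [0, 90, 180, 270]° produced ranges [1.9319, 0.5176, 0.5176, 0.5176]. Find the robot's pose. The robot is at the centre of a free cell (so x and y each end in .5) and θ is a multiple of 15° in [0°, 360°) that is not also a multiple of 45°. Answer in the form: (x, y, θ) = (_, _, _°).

Candidates: 19 free-cell centres × 16 headings = 304 poses. Raycast each; keep the one whose scan matches to 4 dp.
  (1.5, 4.5, 15°): beam 1 = 3.6235 ≠ 1.9319 ✗
  (2.5, 3.5, 210°): beam 1 = 1.7321 ≠ 1.9319 ✗
  (2.5, 5.5, 165°): beam 1 = 1.5529 ≠ 1.9319 ✗
  (1.5, 3.5, 120°): beam 1 = 1.0000 ≠ 1.9319 ✗
  (1.5, 3.5, 15°): beam 1 = 3.6235 ≠ 1.9319 ✗
  …
  (4.5, 1.5, 195°): r_1=1.9319, r_2=0.5176, r_3=0.5176, r_4=0.5176 — all match ✓
No second candidate reproduces the full scan.

(x, y, θ) = (4.5, 1.5, 195°)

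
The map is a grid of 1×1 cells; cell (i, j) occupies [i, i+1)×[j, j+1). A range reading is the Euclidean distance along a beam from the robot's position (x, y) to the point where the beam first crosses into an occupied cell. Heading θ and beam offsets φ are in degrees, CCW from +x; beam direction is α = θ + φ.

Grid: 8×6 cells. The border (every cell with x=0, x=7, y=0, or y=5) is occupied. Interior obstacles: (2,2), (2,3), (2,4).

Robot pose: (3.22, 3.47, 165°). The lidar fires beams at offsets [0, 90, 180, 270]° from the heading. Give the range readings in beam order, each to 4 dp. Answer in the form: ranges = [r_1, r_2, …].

ranges = [0.2278, 0.8500, 3.9133, 1.5840]

beam 1: φ=0°, α=165°
  direction (-0.9659, 0.2588); cell (3,3); t to first gridline: x 0.2278, y 2.0478 (then +1.0353 / +3.8637)
    (2,3) via x @ 0.2278  # hit
  → r_1 = 0.2278
beam 2: φ=90°, α=255°
  direction (-0.2588, -0.9659); cell (3,3); t to first gridline: x 0.8500, y 0.4866 (then +3.8637 / +1.0353)
    (3,2) via y @ 0.4866
    (2,2) via x @ 0.8500  # hit
  → r_2 = 0.8500
beam 3: φ=180°, α=345°
  direction (0.9659, -0.2588); cell (3,3); t to first gridline: x 0.8075, y 1.8159 (then +1.0353 / +3.8637)
    (4,3) via x @ 0.8075
    (4,2) via y @ 1.8159
    (5,2) via x @ 1.8428
    (6,2) via x @ 2.8781
    (7,2) via x @ 3.9133  # hit
  → r_3 = 3.9133
beam 4: φ=270°, α=75°
  direction (0.2588, 0.9659); cell (3,3); t to first gridline: x 3.0137, y 0.5487 (then +3.8637 / +1.0353)
    (3,4) via y @ 0.5487
    (3,5) via y @ 1.5840  # hit
  → r_4 = 1.5840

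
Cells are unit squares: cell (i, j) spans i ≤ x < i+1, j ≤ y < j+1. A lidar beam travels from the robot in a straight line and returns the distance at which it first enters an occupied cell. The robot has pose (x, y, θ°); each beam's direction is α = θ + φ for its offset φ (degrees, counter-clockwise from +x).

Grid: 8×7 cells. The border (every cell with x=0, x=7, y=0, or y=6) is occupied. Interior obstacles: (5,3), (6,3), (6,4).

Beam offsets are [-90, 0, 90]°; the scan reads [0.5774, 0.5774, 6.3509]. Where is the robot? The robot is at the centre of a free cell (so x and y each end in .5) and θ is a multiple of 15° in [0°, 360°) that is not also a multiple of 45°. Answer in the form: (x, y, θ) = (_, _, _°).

The pose lattice has 27·16 = 432 candidates. Test each by forward raycasting.
  (6.5, 1.5, 60°): beam 2 = 1.0000 ≠ 0.5774 ✗
  (4.5, 4.5, 330°): beam 1 = 4.0415 ≠ 0.5774 ✗
  (2.5, 2.5, 210°): beam 1 = 3.0000 ≠ 0.5774 ✗
  (4.5, 1.5, 240°): beam 1 = 4.0415 ≠ 0.5774 ✗
  …
  (6.5, 5.5, 120°): r_1=0.5774, r_2=0.5774, r_3=6.3509 — all match ✓
Only this pose fits every beam.

(x, y, θ) = (6.5, 5.5, 120°)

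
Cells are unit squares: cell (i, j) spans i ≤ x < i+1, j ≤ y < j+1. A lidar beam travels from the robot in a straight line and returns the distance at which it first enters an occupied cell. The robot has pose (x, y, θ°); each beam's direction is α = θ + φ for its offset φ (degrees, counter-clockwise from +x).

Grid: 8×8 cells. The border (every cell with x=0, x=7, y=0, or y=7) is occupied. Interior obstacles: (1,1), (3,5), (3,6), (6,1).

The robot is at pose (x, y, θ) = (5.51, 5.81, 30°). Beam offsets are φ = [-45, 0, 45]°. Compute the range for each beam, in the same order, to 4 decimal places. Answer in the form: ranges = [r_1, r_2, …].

beam 1: φ=-45°, α=345°
  d=(0.9659,-0.2588)  start (5,5)  tX=0.5073 tY=3.1296  stride 1/|dx|=1.0353 1/|dy|=3.8637
    cross x-line → (6,5), t=0.5073
    cross x-line → (7,5), t=1.5426 (wall)
  → r_1 = 1.5426
beam 2: φ=0°, α=30°
  d=(0.8660,0.5000)  start (5,5)  tX=0.5658 tY=0.3800  stride 1/|dx|=1.1547 1/|dy|=2.0000
    cross y-line → (5,6), t=0.3800
    cross x-line → (6,6), t=0.5658
    cross x-line → (7,6), t=1.7205 (wall)
  → r_2 = 1.7205
beam 3: φ=45°, α=75°
  d=(0.2588,0.9659)  start (5,5)  tX=1.8932 tY=0.1967  stride 1/|dx|=3.8637 1/|dy|=1.0353
    cross y-line → (5,6), t=0.1967
    cross y-line → (5,7), t=1.2320 (wall)
  → r_3 = 1.2320

ranges = [1.5426, 1.7205, 1.2320]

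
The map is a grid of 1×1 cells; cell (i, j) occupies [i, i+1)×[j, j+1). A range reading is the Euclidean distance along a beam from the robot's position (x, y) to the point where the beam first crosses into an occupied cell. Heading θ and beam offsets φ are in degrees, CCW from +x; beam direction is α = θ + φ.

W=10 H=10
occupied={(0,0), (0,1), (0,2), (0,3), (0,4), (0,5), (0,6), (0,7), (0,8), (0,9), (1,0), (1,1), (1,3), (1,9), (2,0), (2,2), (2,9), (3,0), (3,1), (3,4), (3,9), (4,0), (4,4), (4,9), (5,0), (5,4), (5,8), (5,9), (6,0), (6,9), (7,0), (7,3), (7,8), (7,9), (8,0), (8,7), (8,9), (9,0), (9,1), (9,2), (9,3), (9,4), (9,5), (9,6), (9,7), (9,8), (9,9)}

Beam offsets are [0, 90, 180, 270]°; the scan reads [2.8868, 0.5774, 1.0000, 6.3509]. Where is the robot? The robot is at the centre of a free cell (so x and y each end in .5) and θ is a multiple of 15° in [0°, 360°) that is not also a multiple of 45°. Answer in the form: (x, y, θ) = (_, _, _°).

(x, y, θ) = (5.5, 1.5, 150°)

The pose lattice has 53·16 = 848 candidates. Test each by forward raycasting.
  (4.5, 3.5, 255°): beam 1 = 1.9319 ≠ 2.8868 ✗
  (8.5, 5.5, 330°): beam 1 = 0.5774 ≠ 2.8868 ✗
  (6.5, 5.5, 30°): beam 2 = 2.8868 ≠ 0.5774 ✗
  …
  (5.5, 1.5, 150°): r_1=2.8868, r_2=0.5774, r_3=1.0000, r_4=6.3509 — all match ✓
Only this pose fits every beam.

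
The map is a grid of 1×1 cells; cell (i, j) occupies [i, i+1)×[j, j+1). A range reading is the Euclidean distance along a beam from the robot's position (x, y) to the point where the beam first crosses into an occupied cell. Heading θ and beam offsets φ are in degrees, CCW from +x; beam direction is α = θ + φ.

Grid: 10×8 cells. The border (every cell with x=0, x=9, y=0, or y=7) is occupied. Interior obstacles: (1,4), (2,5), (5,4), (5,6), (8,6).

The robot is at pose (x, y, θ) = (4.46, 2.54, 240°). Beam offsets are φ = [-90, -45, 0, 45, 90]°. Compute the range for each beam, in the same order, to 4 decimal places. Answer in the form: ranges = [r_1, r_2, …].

ranges = [2.9200, 3.5821, 1.7782, 1.5943, 3.0800]

beam 1: φ=-90°, α=150°
  d=(-0.8660,0.5000)  start (4,2)  tX=0.5312 tY=0.9200  stride 1/|dx|=1.1547 1/|dy|=2.0000
    cross x-line → (3,2), t=0.5312
    cross y-line → (3,3), t=0.9200
    cross x-line → (2,3), t=1.6859
    cross x-line → (1,3), t=2.8406
    cross y-line → (1,4), t=2.9200 (wall)
  → r_1 = 2.9200
beam 2: φ=-45°, α=195°
  d=(-0.9659,-0.2588)  start (4,2)  tX=0.4762 tY=2.0864  stride 1/|dx|=1.0353 1/|dy|=3.8637
    cross x-line → (3,2), t=0.4762
    cross x-line → (2,2), t=1.5115
    cross y-line → (2,1), t=2.0864
    cross x-line → (1,1), t=2.5468
    cross x-line → (0,1), t=3.5821 (wall)
  → r_2 = 3.5821
beam 3: φ=0°, α=240°
  d=(-0.5000,-0.8660)  start (4,2)  tX=0.9200 tY=0.6235  stride 1/|dx|=2.0000 1/|dy|=1.1547
    cross y-line → (4,1), t=0.6235
    cross x-line → (3,1), t=0.9200
    cross y-line → (3,0), t=1.7782 (wall)
  → r_3 = 1.7782
beam 4: φ=45°, α=285°
  d=(0.2588,-0.9659)  start (4,2)  tX=2.0864 tY=0.5590  stride 1/|dx|=3.8637 1/|dy|=1.0353
    cross y-line → (4,1), t=0.5590
    cross y-line → (4,0), t=1.5943 (wall)
  → r_4 = 1.5943
beam 5: φ=90°, α=330°
  d=(0.8660,-0.5000)  start (4,2)  tX=0.6235 tY=1.0800  stride 1/|dx|=1.1547 1/|dy|=2.0000
    cross x-line → (5,2), t=0.6235
    cross y-line → (5,1), t=1.0800
    cross x-line → (6,1), t=1.7782
    cross x-line → (7,1), t=2.9329
    cross y-line → (7,0), t=3.0800 (wall)
  → r_5 = 3.0800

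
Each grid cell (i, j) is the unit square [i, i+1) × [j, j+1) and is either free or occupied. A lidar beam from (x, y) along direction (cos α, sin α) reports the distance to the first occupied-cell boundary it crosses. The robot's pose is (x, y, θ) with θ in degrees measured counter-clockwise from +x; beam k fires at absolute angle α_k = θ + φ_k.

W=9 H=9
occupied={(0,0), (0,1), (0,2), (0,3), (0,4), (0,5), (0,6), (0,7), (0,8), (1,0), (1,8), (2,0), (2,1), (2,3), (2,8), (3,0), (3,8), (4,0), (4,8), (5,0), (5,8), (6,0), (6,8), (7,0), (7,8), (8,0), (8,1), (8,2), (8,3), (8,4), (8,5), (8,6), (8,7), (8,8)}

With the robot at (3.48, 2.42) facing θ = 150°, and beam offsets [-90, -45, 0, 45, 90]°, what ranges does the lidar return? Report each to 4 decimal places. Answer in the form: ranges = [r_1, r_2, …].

beam 1: φ=-90°, α=60°
  direction (0.5000, 0.8660); cell (3,2); t to first gridline: x 1.0400, y 0.6697 (then +2.0000 / +1.1547)
    (3,3) via y @ 0.6697
    (4,3) via x @ 1.0400
    (4,4) via y @ 1.8244
    (4,5) via y @ 2.9791
    (5,5) via x @ 3.0400
    (5,6) via y @ 4.1338
    (6,6) via x @ 5.0400
    (6,7) via y @ 5.2885
    (6,8) via y @ 6.4432  # hit
  → r_1 = 6.4432
beam 2: φ=-45°, α=105°
  direction (-0.2588, 0.9659); cell (3,2); t to first gridline: x 1.8546, y 0.6005 (then +3.8637 / +1.0353)
    (3,3) via y @ 0.6005
    (3,4) via y @ 1.6357
    (2,4) via x @ 1.8546
    (2,5) via y @ 2.6710
    (2,6) via y @ 3.7063
    (2,7) via y @ 4.7416
    (1,7) via x @ 5.7183
    (1,8) via y @ 5.7768  # hit
  → r_2 = 5.7768
beam 3: φ=0°, α=150°
  direction (-0.8660, 0.5000); cell (3,2); t to first gridline: x 0.5543, y 1.1600 (then +1.1547 / +2.0000)
    (2,2) via x @ 0.5543
    (2,3) via y @ 1.1600  # hit
  → r_3 = 1.1600
beam 4: φ=45°, α=195°
  direction (-0.9659, -0.2588); cell (3,2); t to first gridline: x 0.4969, y 1.6228 (then +1.0353 / +3.8637)
    (2,2) via x @ 0.4969
    (1,2) via x @ 1.5322
    (1,1) via y @ 1.6228
    (0,1) via x @ 2.5675  # hit
  → r_4 = 2.5675
beam 5: φ=90°, α=240°
  direction (-0.5000, -0.8660); cell (3,2); t to first gridline: x 0.9600, y 0.4850 (then +2.0000 / +1.1547)
    (3,1) via y @ 0.4850
    (2,1) via x @ 0.9600  # hit
  → r_5 = 0.9600

ranges = [6.4432, 5.7768, 1.1600, 2.5675, 0.9600]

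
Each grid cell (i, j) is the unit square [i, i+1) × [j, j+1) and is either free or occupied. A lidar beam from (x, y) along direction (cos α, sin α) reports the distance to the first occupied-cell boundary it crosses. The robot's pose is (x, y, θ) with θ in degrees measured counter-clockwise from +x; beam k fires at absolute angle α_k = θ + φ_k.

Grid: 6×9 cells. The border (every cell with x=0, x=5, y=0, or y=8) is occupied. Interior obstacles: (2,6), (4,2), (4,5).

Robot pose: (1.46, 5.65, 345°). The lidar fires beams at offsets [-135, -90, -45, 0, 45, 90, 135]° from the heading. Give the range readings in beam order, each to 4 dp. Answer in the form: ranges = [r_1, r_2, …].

ranges = [0.5312, 1.7773, 5.3694, 3.6649, 0.7000, 2.4329, 0.9200]

beam 1: φ=-135°, α=210°
  cosα=-0.8660 sinα=-0.5000 | (1,5) | tMaxX 0.5312 tMaxY 1.3000 | tΔX 1.1547 tΔY 2.0000
    t=0.5312 [x] (0,5) — stop
  → r_1 = 0.5312
beam 2: φ=-90°, α=255°
  cosα=-0.2588 sinα=-0.9659 | (1,5) | tMaxX 1.7773 tMaxY 0.6729 | tΔX 3.8637 tΔY 1.0353
    t=0.6729 [y] (1,4)
    t=1.7082 [y] (1,3)
    t=1.7773 [x] (0,3) — stop
  → r_2 = 1.7773
beam 3: φ=-45°, α=300°
  cosα=0.5000 sinα=-0.8660 | (1,5) | tMaxX 1.0800 tMaxY 0.7506 | tΔX 2.0000 tΔY 1.1547
    t=0.7506 [y] (1,4)
    t=1.0800 [x] (2,4)
    t=1.9053 [y] (2,3)
    t=3.0600 [y] (2,2)
    t=3.0800 [x] (3,2)
    t=4.2147 [y] (3,1)
    t=5.0800 [x] (4,1)
    t=5.3694 [y] (4,0) — stop
  → r_3 = 5.3694
beam 4: φ=0°, α=345°
  cosα=0.9659 sinα=-0.2588 | (1,5) | tMaxX 0.5590 tMaxY 2.5114 | tΔX 1.0353 tΔY 3.8637
    t=0.5590 [x] (2,5)
    t=1.5943 [x] (3,5)
    t=2.5114 [y] (3,4)
    t=2.6296 [x] (4,4)
    t=3.6649 [x] (5,4) — stop
  → r_4 = 3.6649
beam 5: φ=45°, α=30°
  cosα=0.8660 sinα=0.5000 | (1,5) | tMaxX 0.6235 tMaxY 0.7000 | tΔX 1.1547 tΔY 2.0000
    t=0.6235 [x] (2,5)
    t=0.7000 [y] (2,6) — stop
  → r_5 = 0.7000
beam 6: φ=90°, α=75°
  cosα=0.2588 sinα=0.9659 | (1,5) | tMaxX 2.0864 tMaxY 0.3623 | tΔX 3.8637 tΔY 1.0353
    t=0.3623 [y] (1,6)
    t=1.3976 [y] (1,7)
    t=2.0864 [x] (2,7)
    t=2.4329 [y] (2,8) — stop
  → r_6 = 2.4329
beam 7: φ=135°, α=120°
  cosα=-0.5000 sinα=0.8660 | (1,5) | tMaxX 0.9200 tMaxY 0.4041 | tΔX 2.0000 tΔY 1.1547
    t=0.4041 [y] (1,6)
    t=0.9200 [x] (0,6) — stop
  → r_7 = 0.9200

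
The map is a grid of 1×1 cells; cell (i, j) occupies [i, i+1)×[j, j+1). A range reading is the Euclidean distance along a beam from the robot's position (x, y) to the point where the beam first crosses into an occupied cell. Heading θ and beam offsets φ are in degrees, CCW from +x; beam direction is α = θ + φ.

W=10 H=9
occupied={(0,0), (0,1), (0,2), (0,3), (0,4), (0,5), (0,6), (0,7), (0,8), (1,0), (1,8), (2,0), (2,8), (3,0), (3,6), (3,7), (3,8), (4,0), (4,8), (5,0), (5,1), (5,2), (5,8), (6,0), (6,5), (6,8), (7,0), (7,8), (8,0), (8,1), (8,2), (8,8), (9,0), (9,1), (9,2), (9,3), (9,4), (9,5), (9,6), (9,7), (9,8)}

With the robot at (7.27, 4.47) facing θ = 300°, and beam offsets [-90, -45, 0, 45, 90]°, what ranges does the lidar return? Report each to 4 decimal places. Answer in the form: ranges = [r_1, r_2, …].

beam 1: φ=-90°, α=210°
  cosα=-0.8660 sinα=-0.5000 | (7,4) | tMaxX 0.3118 tMaxY 0.9400 | tΔX 1.1547 tΔY 2.0000
    t=0.3118 [x] (6,4)
    t=0.9400 [y] (6,3)
    t=1.4665 [x] (5,3)
    t=2.6212 [x] (4,3)
    t=2.9400 [y] (4,2)
    t=3.7759 [x] (3,2)
    t=4.9306 [x] (2,2)
    t=4.9400 [y] (2,1)
    t=6.0853 [x] (1,1)
    t=6.9400 [y] (1,0) — stop
  → r_1 = 6.9400
beam 2: φ=-45°, α=255°
  cosα=-0.2588 sinα=-0.9659 | (7,4) | tMaxX 1.0432 tMaxY 0.4866 | tΔX 3.8637 tΔY 1.0353
    t=0.4866 [y] (7,3)
    t=1.0432 [x] (6,3)
    t=1.5219 [y] (6,2)
    t=2.5571 [y] (6,1)
    t=3.5924 [y] (6,0) — stop
  → r_2 = 3.5924
beam 3: φ=0°, α=300°
  cosα=0.5000 sinα=-0.8660 | (7,4) | tMaxX 1.4600 tMaxY 0.5427 | tΔX 2.0000 tΔY 1.1547
    t=0.5427 [y] (7,3)
    t=1.4600 [x] (8,3)
    t=1.6974 [y] (8,2) — stop
  → r_3 = 1.6974
beam 4: φ=45°, α=345°
  cosα=0.9659 sinα=-0.2588 | (7,4) | tMaxX 0.7558 tMaxY 1.8159 | tΔX 1.0353 tΔY 3.8637
    t=0.7558 [x] (8,4)
    t=1.7910 [x] (9,4) — stop
  → r_4 = 1.7910
beam 5: φ=90°, α=30°
  cosα=0.8660 sinα=0.5000 | (7,4) | tMaxX 0.8429 tMaxY 1.0600 | tΔX 1.1547 tΔY 2.0000
    t=0.8429 [x] (8,4)
    t=1.0600 [y] (8,5)
    t=1.9976 [x] (9,5) — stop
  → r_5 = 1.9976

ranges = [6.9400, 3.5924, 1.6974, 1.7910, 1.9976]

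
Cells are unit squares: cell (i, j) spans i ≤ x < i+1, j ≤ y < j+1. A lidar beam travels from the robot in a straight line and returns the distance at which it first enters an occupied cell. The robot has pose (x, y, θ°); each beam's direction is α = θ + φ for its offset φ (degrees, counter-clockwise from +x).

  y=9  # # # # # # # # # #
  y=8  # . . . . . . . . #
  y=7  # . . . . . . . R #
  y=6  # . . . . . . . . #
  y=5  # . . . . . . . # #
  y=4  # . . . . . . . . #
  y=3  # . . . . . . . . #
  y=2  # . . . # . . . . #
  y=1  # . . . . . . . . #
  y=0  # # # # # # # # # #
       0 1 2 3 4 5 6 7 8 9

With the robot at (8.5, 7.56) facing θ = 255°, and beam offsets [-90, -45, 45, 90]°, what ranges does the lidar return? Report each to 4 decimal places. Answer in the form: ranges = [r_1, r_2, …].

ranges = [5.5637, 8.6603, 1.0000, 0.5176]

beam 1: φ=-90°, α=165°
  dir = (cos 165°, sin 165°) = (-0.9659, 0.2588); from cell (8,7)
  next x-line at t=0.5176, next y-line at t=1.7000; Δt_x=1.0353, Δt_y=3.8637
    x: enter (7,7) at t=0.5176
    x: enter (6,7) at t=1.5529
    y: enter (6,8) at t=1.7000
    x: enter (5,8) at t=2.5882
    x: enter (4,8) at t=3.6235
    x: enter (3,8) at t=4.6587
    y: enter (3,9) at t=5.5637 ← occupied
  → r_1 = 5.5637
beam 2: φ=-45°, α=210°
  dir = (cos 210°, sin 210°) = (-0.8660, -0.5000); from cell (8,7)
  next x-line at t=0.5774, next y-line at t=1.1200; Δt_x=1.1547, Δt_y=2.0000
    x: enter (7,7) at t=0.5774
    y: enter (7,6) at t=1.1200
    x: enter (6,6) at t=1.7321
    x: enter (5,6) at t=2.8868
    y: enter (5,5) at t=3.1200
    x: enter (4,5) at t=4.0415
    y: enter (4,4) at t=5.1200
    x: enter (3,4) at t=5.1962
    x: enter (2,4) at t=6.3509
    y: enter (2,3) at t=7.1200
    x: enter (1,3) at t=7.5056
    x: enter (0,3) at t=8.6603 ← occupied
  → r_2 = 8.6603
beam 3: φ=45°, α=300°
  dir = (cos 300°, sin 300°) = (0.5000, -0.8660); from cell (8,7)
  next x-line at t=1.0000, next y-line at t=0.6466; Δt_x=2.0000, Δt_y=1.1547
    y: enter (8,6) at t=0.6466
    x: enter (9,6) at t=1.0000 ← occupied
  → r_3 = 1.0000
beam 4: φ=90°, α=345°
  dir = (cos 345°, sin 345°) = (0.9659, -0.2588); from cell (8,7)
  next x-line at t=0.5176, next y-line at t=2.1637; Δt_x=1.0353, Δt_y=3.8637
    x: enter (9,7) at t=0.5176 ← occupied
  → r_4 = 0.5176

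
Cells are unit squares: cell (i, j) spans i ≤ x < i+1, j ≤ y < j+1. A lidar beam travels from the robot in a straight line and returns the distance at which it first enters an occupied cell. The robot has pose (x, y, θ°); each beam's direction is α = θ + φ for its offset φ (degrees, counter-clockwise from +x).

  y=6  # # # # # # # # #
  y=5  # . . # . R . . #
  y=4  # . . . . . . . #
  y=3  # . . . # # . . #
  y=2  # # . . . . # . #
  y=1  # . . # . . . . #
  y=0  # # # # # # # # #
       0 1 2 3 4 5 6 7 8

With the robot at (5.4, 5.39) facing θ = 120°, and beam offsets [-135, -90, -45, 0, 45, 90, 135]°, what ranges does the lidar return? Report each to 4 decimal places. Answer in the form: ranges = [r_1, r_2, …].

beam 1: φ=-135°, α=345°
  dir = (cos 345°, sin 345°) = (0.9659, -0.2588); from cell (5,5)
  next x-line at t=0.6212, next y-line at t=1.5068; Δt_x=1.0353, Δt_y=3.8637
    x: enter (6,5) at t=0.6212
    y: enter (6,4) at t=1.5068
    x: enter (7,4) at t=1.6564
    x: enter (8,4) at t=2.6917 ← occupied
  → r_1 = 2.6917
beam 2: φ=-90°, α=30°
  dir = (cos 30°, sin 30°) = (0.8660, 0.5000); from cell (5,5)
  next x-line at t=0.6928, next y-line at t=1.2200; Δt_x=1.1547, Δt_y=2.0000
    x: enter (6,5) at t=0.6928
    y: enter (6,6) at t=1.2200 ← occupied
  → r_2 = 1.2200
beam 3: φ=-45°, α=75°
  dir = (cos 75°, sin 75°) = (0.2588, 0.9659); from cell (5,5)
  next x-line at t=2.3182, next y-line at t=0.6315; Δt_x=3.8637, Δt_y=1.0353
    y: enter (5,6) at t=0.6315 ← occupied
  → r_3 = 0.6315
beam 4: φ=0°, α=120°
  dir = (cos 120°, sin 120°) = (-0.5000, 0.8660); from cell (5,5)
  next x-line at t=0.8000, next y-line at t=0.7044; Δt_x=2.0000, Δt_y=1.1547
    y: enter (5,6) at t=0.7044 ← occupied
  → r_4 = 0.7044
beam 5: φ=45°, α=165°
  dir = (cos 165°, sin 165°) = (-0.9659, 0.2588); from cell (5,5)
  next x-line at t=0.4141, next y-line at t=2.3569; Δt_x=1.0353, Δt_y=3.8637
    x: enter (4,5) at t=0.4141
    x: enter (3,5) at t=1.4494 ← occupied
  → r_5 = 1.4494
beam 6: φ=90°, α=210°
  dir = (cos 210°, sin 210°) = (-0.8660, -0.5000); from cell (5,5)
  next x-line at t=0.4619, next y-line at t=0.7800; Δt_x=1.1547, Δt_y=2.0000
    x: enter (4,5) at t=0.4619
    y: enter (4,4) at t=0.7800
    x: enter (3,4) at t=1.6166
    x: enter (2,4) at t=2.7713
    y: enter (2,3) at t=2.7800
    x: enter (1,3) at t=3.9260
    y: enter (1,2) at t=4.7800 ← occupied
  → r_6 = 4.7800
beam 7: φ=135°, α=255°
  dir = (cos 255°, sin 255°) = (-0.2588, -0.9659); from cell (5,5)
  next x-line at t=1.5455, next y-line at t=0.4038; Δt_x=3.8637, Δt_y=1.0353
    y: enter (5,4) at t=0.4038
    y: enter (5,3) at t=1.4390 ← occupied
  → r_7 = 1.4390

ranges = [2.6917, 1.2200, 0.6315, 0.7044, 1.4494, 4.7800, 1.4390]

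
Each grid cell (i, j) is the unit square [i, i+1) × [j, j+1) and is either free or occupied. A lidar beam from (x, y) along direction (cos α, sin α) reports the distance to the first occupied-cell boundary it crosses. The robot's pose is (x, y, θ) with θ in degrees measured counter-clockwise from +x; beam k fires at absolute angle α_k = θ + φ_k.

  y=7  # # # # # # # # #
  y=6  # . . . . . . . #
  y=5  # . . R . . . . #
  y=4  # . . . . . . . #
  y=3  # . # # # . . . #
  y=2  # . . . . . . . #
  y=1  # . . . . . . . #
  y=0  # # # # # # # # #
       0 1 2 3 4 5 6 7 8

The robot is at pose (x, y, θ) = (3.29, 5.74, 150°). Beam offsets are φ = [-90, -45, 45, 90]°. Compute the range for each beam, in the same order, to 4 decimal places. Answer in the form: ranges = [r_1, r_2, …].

beam 1: φ=-90°, α=60°
  d=(0.5000,0.8660)  start (3,5)  tX=1.4200 tY=0.3002  stride 1/|dx|=2.0000 1/|dy|=1.1547
    cross y-line → (3,6), t=0.3002
    cross x-line → (4,6), t=1.4200
    cross y-line → (4,7), t=1.4549 (wall)
  → r_1 = 1.4549
beam 2: φ=-45°, α=105°
  d=(-0.2588,0.9659)  start (3,5)  tX=1.1205 tY=0.2692  stride 1/|dx|=3.8637 1/|dy|=1.0353
    cross y-line → (3,6), t=0.2692
    cross x-line → (2,6), t=1.1205
    cross y-line → (2,7), t=1.3044 (wall)
  → r_2 = 1.3044
beam 3: φ=45°, α=195°
  d=(-0.9659,-0.2588)  start (3,5)  tX=0.3002 tY=2.8591  stride 1/|dx|=1.0353 1/|dy|=3.8637
    cross x-line → (2,5), t=0.3002
    cross x-line → (1,5), t=1.3355
    cross x-line → (0,5), t=2.3708 (wall)
  → r_3 = 2.3708
beam 4: φ=90°, α=240°
  d=(-0.5000,-0.8660)  start (3,5)  tX=0.5800 tY=0.8545  stride 1/|dx|=2.0000 1/|dy|=1.1547
    cross x-line → (2,5), t=0.5800
    cross y-line → (2,4), t=0.8545
    cross y-line → (2,3), t=2.0092 (wall)
  → r_4 = 2.0092

ranges = [1.4549, 1.3044, 2.3708, 2.0092]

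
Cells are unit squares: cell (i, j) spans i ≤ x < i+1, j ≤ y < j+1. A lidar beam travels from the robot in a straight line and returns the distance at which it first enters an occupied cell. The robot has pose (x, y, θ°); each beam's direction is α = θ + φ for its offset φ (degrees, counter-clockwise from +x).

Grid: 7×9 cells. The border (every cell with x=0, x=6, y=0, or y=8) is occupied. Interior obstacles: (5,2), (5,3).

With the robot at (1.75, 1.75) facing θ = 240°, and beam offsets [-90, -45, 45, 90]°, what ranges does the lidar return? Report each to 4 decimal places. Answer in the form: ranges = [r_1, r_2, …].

beam 1: φ=-90°, α=150°
  direction (-0.8660, 0.5000); cell (1,1); t to first gridline: x 0.8660, y 0.5000 (then +1.1547 / +2.0000)
    (1,2) via y @ 0.5000
    (0,2) via x @ 0.8660  # hit
  → r_1 = 0.8660
beam 2: φ=-45°, α=195°
  direction (-0.9659, -0.2588); cell (1,1); t to first gridline: x 0.7765, y 2.8978 (then +1.0353 / +3.8637)
    (0,1) via x @ 0.7765  # hit
  → r_2 = 0.7765
beam 3: φ=45°, α=285°
  direction (0.2588, -0.9659); cell (1,1); t to first gridline: x 0.9659, y 0.7765 (then +3.8637 / +1.0353)
    (1,0) via y @ 0.7765  # hit
  → r_3 = 0.7765
beam 4: φ=90°, α=330°
  direction (0.8660, -0.5000); cell (1,1); t to first gridline: x 0.2887, y 1.5000 (then +1.1547 / +2.0000)
    (2,1) via x @ 0.2887
    (3,1) via x @ 1.4434
    (3,0) via y @ 1.5000  # hit
  → r_4 = 1.5000

ranges = [0.8660, 0.7765, 0.7765, 1.5000]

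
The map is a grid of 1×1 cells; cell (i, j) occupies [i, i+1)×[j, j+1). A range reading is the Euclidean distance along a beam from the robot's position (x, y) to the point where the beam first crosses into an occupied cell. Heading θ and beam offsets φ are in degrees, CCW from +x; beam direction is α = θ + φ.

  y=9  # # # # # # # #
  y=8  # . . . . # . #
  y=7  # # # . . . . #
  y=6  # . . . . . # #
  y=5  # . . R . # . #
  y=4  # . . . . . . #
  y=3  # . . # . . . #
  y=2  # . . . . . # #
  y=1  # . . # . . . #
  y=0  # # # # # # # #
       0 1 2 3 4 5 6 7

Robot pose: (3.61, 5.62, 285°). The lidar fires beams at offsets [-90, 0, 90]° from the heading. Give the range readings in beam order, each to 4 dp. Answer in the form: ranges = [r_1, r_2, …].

beam 1: φ=-90°, α=195°
  cosα=-0.9659 sinα=-0.2588 | (3,5) | tMaxX 0.6315 tMaxY 2.3955 | tΔX 1.0353 tΔY 3.8637
    t=0.6315 [x] (2,5)
    t=1.6668 [x] (1,5)
    t=2.3955 [y] (1,4)
    t=2.7021 [x] (0,4) — stop
  → r_1 = 2.7021
beam 2: φ=0°, α=285°
  cosα=0.2588 sinα=-0.9659 | (3,5) | tMaxX 1.5068 tMaxY 0.6419 | tΔX 3.8637 tΔY 1.0353
    t=0.6419 [y] (3,4)
    t=1.5068 [x] (4,4)
    t=1.6771 [y] (4,3)
    t=2.7124 [y] (4,2)
    t=3.7477 [y] (4,1)
    t=4.7830 [y] (4,0) — stop
  → r_2 = 4.7830
beam 3: φ=90°, α=15°
  cosα=0.9659 sinα=0.2588 | (3,5) | tMaxX 0.4038 tMaxY 1.4682 | tΔX 1.0353 tΔY 3.8637
    t=0.4038 [x] (4,5)
    t=1.4390 [x] (5,5) — stop
  → r_3 = 1.4390

ranges = [2.7021, 4.7830, 1.4390]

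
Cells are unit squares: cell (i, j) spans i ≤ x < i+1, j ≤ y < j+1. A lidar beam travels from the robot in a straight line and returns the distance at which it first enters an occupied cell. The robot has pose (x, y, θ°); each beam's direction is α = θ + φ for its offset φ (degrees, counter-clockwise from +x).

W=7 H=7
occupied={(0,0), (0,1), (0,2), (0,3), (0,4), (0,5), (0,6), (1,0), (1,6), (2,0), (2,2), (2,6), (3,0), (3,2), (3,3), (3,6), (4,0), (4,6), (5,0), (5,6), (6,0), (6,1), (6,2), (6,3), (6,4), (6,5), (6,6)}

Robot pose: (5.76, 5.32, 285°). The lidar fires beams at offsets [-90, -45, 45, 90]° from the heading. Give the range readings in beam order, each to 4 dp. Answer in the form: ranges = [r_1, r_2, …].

ranges = [4.9279, 3.5200, 0.2771, 0.2485]

beam 1: φ=-90°, α=195°
  cosα=-0.9659 sinα=-0.2588 | (5,5) | tMaxX 0.7868 tMaxY 1.2364 | tΔX 1.0353 tΔY 3.8637
    t=0.7868 [x] (4,5)
    t=1.2364 [y] (4,4)
    t=1.8221 [x] (3,4)
    t=2.8574 [x] (2,4)
    t=3.8926 [x] (1,4)
    t=4.9279 [x] (0,4) — stop
  → r_1 = 4.9279
beam 2: φ=-45°, α=240°
  cosα=-0.5000 sinα=-0.8660 | (5,5) | tMaxX 1.5200 tMaxY 0.3695 | tΔX 2.0000 tΔY 1.1547
    t=0.3695 [y] (5,4)
    t=1.5200 [x] (4,4)
    t=1.5242 [y] (4,3)
    t=2.6789 [y] (4,2)
    t=3.5200 [x] (3,2) — stop
  → r_2 = 3.5200
beam 3: φ=45°, α=330°
  cosα=0.8660 sinα=-0.5000 | (5,5) | tMaxX 0.2771 tMaxY 0.6400 | tΔX 1.1547 tΔY 2.0000
    t=0.2771 [x] (6,5) — stop
  → r_3 = 0.2771
beam 4: φ=90°, α=15°
  cosα=0.9659 sinα=0.2588 | (5,5) | tMaxX 0.2485 tMaxY 2.6273 | tΔX 1.0353 tΔY 3.8637
    t=0.2485 [x] (6,5) — stop
  → r_4 = 0.2485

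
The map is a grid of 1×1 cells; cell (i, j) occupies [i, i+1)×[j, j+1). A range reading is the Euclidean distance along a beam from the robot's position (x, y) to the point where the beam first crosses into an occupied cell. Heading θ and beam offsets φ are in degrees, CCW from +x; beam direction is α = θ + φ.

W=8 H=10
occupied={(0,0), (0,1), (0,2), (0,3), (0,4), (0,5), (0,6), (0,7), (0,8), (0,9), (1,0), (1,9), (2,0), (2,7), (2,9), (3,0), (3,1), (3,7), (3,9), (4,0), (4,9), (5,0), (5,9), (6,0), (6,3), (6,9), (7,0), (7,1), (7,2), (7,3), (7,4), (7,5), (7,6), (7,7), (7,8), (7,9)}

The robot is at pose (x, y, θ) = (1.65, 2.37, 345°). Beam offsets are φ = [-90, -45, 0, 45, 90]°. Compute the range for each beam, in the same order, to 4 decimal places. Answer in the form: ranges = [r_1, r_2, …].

beam 1: φ=-90°, α=255°
  d=(-0.2588,-0.9659)  start (1,2)  tX=2.5114 tY=0.3831  stride 1/|dx|=3.8637 1/|dy|=1.0353
    cross y-line → (1,1), t=0.3831
    cross y-line → (1,0), t=1.4183 (wall)
  → r_1 = 1.4183
beam 2: φ=-45°, α=300°
  d=(0.5000,-0.8660)  start (1,2)  tX=0.7000 tY=0.4272  stride 1/|dx|=2.0000 1/|dy|=1.1547
    cross y-line → (1,1), t=0.4272
    cross x-line → (2,1), t=0.7000
    cross y-line → (2,0), t=1.5819 (wall)
  → r_2 = 1.5819
beam 3: φ=0°, α=345°
  d=(0.9659,-0.2588)  start (1,2)  tX=0.3623 tY=1.4296  stride 1/|dx|=1.0353 1/|dy|=3.8637
    cross x-line → (2,2), t=0.3623
    cross x-line → (3,2), t=1.3976
    cross y-line → (3,1), t=1.4296 (wall)
  → r_3 = 1.4296
beam 4: φ=45°, α=30°
  d=(0.8660,0.5000)  start (1,2)  tX=0.4041 tY=1.2600  stride 1/|dx|=1.1547 1/|dy|=2.0000
    cross x-line → (2,2), t=0.4041
    cross y-line → (2,3), t=1.2600
    cross x-line → (3,3), t=1.5588
    cross x-line → (4,3), t=2.7135
    cross y-line → (4,4), t=3.2600
    cross x-line → (5,4), t=3.8682
    cross x-line → (6,4), t=5.0229
    cross y-line → (6,5), t=5.2600
    cross x-line → (7,5), t=6.1776 (wall)
  → r_4 = 6.1776
beam 5: φ=90°, α=75°
  d=(0.2588,0.9659)  start (1,2)  tX=1.3523 tY=0.6522  stride 1/|dx|=3.8637 1/|dy|=1.0353
    cross y-line → (1,3), t=0.6522
    cross x-line → (2,3), t=1.3523
    cross y-line → (2,4), t=1.6875
    cross y-line → (2,5), t=2.7228
    cross y-line → (2,6), t=3.7581
    cross y-line → (2,7), t=4.7933 (wall)
  → r_5 = 4.7933

ranges = [1.4183, 1.5819, 1.4296, 6.1776, 4.7933]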